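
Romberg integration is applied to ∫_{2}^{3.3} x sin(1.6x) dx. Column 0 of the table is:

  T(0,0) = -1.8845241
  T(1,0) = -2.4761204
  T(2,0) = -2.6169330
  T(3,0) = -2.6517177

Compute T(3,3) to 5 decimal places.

-2.66328

Richardson extrapolation on the trapezoidal column (denominator 4−1=3):
T(1,1) = -2.4761204 + (-2.4761204 − (-1.8845241))/3 = -2.6733192
T(2,1) = (4·(-2.6169330) − (-2.4761204)) / 3 = -2.6638705
T(3,1) = (4·(-2.6517177) − (-2.6169330)) / 3 = -2.6633126
T(2,2) = -2.6638705 + (-2.6638705 − (-2.6733192))/15 = -2.6632406
T(3,2) = -2.6633126 + (-2.6633126 − (-2.6638705))/15 = -2.6632754
T(3,3) = (64·(-2.6632754) − (-2.6632406)) / 63 = -2.6632760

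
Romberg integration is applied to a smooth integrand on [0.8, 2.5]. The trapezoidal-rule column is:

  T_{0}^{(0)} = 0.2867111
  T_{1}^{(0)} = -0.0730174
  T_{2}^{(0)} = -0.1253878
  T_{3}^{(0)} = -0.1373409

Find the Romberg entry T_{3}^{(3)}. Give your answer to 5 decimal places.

-0.14125

Richardson extrapolation on the trapezoidal column (denominator 4−1=3):
T_{1}^{(1)} = -0.0730174 + (-0.0730174 − 0.2867111)/3 = -0.1929269
T_{2}^{(1)} = -0.1253878 + (-0.1253878 − (-0.0730174))/3 = -0.1428446
T_{3}^{(1)} = -0.1373409 + (-0.1373409 − (-0.1253878))/3 = -0.1413253
T_{2}^{(2)} = -0.1428446 + (-0.1428446 − (-0.1929269))/15 = -0.1395058
T_{3}^{(2)} = (16·(-0.1413253) − (-0.1428446)) / 15 = -0.1412240
T_{3}^{(3)} = -0.1412240 + (-0.1412240 − (-0.1395058))/63 = -0.1412513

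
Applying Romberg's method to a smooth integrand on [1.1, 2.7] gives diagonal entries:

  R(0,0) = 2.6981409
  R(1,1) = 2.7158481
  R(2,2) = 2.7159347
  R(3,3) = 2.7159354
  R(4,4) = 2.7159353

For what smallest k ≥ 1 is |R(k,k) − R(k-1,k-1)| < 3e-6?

|R(1,1) − R(0,0)| = 0.0177072 ≥ 3e-6
|R(2,2) − R(1,1)| = 0.0000866 ≥ 3e-6
|R(3,3) − R(2,2)| = 0.0000007 < 3e-6

k = 3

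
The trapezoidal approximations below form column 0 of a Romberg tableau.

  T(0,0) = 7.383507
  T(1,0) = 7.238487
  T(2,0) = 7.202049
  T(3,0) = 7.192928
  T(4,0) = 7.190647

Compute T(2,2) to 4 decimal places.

Richardson extrapolation on the trapezoidal column (denominator 4−1=3):
T(1,1) = 7.238487 + (7.238487 − 7.383507)/3 = 7.190147
T(2,1) = (4·7.202049 − 7.238487) / 3 = 7.189903
T(2,2) = (16·7.189903 − 7.190147) / 15 = 7.189887
(Column j=1 coincides with Simpson's rule on the same nodes.)

7.1899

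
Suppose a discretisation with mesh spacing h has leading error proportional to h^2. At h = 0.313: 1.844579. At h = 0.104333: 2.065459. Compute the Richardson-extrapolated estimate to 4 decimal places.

The leading error scales as h^2; refining by a factor of 3 reduces it by 3^2 = 9.
Extrapolated value = (9·A(h/3) − A(h)) / (9 − 1)
= (9·2.065459 − 1.844579) / 8
= 16.744552 / 8 = 2.093069

2.0931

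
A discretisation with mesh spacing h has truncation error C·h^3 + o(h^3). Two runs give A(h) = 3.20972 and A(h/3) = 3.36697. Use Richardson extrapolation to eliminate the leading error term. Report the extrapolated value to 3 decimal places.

3.373

The leading error scales as h^3; refining by a factor of 3 reduces it by 3^3 = 27.
Extrapolated value = (27·A(h/3) − A(h)) / (27 − 1)
= (27·3.36697 − 3.20972) / 26
= 87.69847 / 26 = 3.37302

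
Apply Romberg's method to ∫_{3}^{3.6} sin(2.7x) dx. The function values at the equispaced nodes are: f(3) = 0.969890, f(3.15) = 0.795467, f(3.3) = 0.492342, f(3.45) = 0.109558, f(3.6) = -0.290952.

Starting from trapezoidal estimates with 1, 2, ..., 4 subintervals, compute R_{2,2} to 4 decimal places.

R_{0,0} (trapezoid, 1 panel, h=0.6000): 0.203681
R_{1,0} (trapezoid, 2 panels, h=0.3000): 0.249543
R_{2,0} (trapezoid, 4 panels, h=0.1500): 0.260525
R_{1,1} = 0.249543 + (0.249543 − 0.203681)/3 = 0.264830
R_{2,1} = 0.260525 + (0.260525 − 0.249543)/3 = 0.264186
R_{2,2} = 0.264186 + (0.264186 − 0.264830)/15 = 0.264143

0.2641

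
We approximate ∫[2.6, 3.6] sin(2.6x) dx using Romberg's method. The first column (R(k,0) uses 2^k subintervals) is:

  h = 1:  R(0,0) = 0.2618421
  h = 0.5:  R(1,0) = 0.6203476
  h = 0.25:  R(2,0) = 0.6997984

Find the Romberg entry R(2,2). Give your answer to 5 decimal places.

0.72538

R(1,1) = 0.6203476 + (0.6203476 − 0.2618421)/3 = 0.7398494
R(2,1) = 0.6997984 + (0.6997984 − 0.6203476)/3 = 0.7262820
R(2,2) = (16·0.7262820 − 0.7398494) / 15 = 0.7253775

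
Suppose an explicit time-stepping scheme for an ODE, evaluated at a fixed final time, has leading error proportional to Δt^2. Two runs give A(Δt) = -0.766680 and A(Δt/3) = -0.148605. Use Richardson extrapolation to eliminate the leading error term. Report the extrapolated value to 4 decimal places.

-0.0713

The leading error scales as Δt^2; refining by a factor of 3 reduces it by 3^2 = 9.
Extrapolated value = (9·A(Δt/3) − A(Δt)) / (9 − 1)
= (9·(-0.148605) − (-0.766680)) / 8
= -0.570765 / 8 = -0.071346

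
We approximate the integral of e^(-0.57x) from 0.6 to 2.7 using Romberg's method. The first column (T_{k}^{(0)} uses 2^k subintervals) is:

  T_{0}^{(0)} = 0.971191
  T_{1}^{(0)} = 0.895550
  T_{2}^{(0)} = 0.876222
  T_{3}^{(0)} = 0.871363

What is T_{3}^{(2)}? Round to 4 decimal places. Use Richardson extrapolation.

Richardson extrapolation on the trapezoidal column (denominator 4−1=3):
T_{2}^{(1)} = (4·0.876222 − 0.895550) / 3 = 0.869779
T_{3}^{(1)} = 0.871363 + (0.871363 − 0.876222)/3 = 0.869743
T_{3}^{(2)} = 0.869743 + (0.869743 − 0.869779)/15 = 0.869741
(Column j=1 coincides with Simpson's rule on the same nodes.)

0.8697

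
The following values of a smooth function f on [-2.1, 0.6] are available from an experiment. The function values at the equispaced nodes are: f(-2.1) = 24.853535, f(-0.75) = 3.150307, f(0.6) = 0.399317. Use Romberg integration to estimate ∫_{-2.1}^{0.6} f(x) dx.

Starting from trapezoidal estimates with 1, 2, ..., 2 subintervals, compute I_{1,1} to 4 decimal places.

I_{0,0} (trapezoid, 1 panel, h=2.7000): 34.091350
I_{1,0} (trapezoid, 2 panels, h=1.3500): 21.298590
I_{1,1} = 21.298590 + (21.298590 − 34.091350)/3 = 17.034337

17.0343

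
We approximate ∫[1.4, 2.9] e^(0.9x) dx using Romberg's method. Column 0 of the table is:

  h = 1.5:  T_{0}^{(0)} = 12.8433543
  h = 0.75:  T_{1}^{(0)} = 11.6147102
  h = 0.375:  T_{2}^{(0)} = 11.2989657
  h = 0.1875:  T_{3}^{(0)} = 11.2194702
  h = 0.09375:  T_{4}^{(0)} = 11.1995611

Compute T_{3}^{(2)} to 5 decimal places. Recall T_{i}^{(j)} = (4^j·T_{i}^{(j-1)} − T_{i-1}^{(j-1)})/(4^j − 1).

11.19292

Richardson extrapolation on the trapezoidal column (denominator 4−1=3):
T_{2}^{(1)} = 11.2989657 + (11.2989657 − 11.6147102)/3 = 11.1937175
T_{3}^{(1)} = (4·11.2194702 − 11.2989657) / 3 = 11.1929717
T_{3}^{(2)} = 11.1929717 + (11.1929717 − 11.1937175)/15 = 11.1929220
(Column j=1 coincides with Simpson's rule on the same nodes.)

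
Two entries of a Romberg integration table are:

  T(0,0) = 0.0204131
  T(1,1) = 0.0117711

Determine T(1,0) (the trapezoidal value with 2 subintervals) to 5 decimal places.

0.01393

From T(1,1) = (4·T(1,0) − T(0,0))/3, solve for T(1,0):
4·T(1,0) = 3·0.0117711 + 0.0204131 = 0.0557264
T(1,0) = 0.0139316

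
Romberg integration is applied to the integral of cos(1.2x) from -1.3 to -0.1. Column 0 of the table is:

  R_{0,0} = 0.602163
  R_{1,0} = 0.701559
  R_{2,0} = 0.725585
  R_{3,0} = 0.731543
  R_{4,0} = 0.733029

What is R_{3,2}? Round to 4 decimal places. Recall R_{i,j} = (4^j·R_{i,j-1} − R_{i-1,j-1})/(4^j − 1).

R_{2,1} = (4·0.725585 − 0.701559) / 3 = 0.733594
R_{3,1} = (4·0.731543 − 0.725585) / 3 = 0.733529
R_{3,2} = (16·0.733529 − 0.733594) / 15 = 0.733525

0.7335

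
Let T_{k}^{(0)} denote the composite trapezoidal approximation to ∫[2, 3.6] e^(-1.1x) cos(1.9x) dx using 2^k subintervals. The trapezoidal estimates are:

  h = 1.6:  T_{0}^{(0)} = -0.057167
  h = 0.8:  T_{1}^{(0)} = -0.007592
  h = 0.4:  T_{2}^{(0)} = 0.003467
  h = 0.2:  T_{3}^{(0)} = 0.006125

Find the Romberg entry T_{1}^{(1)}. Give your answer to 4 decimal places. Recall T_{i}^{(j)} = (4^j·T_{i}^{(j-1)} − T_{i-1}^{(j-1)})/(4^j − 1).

T_{1}^{(1)} = -0.007592 + (-0.007592 − (-0.057167))/3 = 0.008933

0.0089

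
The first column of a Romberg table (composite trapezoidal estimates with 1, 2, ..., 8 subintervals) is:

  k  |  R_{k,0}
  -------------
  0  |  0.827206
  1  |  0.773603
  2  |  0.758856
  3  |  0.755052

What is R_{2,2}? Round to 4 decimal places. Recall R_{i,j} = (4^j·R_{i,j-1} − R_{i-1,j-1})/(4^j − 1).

R_{1,1} = (4·0.773603 − 0.827206) / 3 = 0.755735
R_{2,1} = (4·0.758856 − 0.773603) / 3 = 0.753940
R_{2,2} = (16·0.753940 − 0.755735) / 15 = 0.753820

0.7538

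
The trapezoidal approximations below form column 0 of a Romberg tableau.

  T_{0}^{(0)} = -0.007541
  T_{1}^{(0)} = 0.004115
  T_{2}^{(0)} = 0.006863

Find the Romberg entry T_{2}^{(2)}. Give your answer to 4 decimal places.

0.0078

T_{1}^{(1)} = (4·0.004115 − (-0.007541)) / 3 = 0.008000
T_{2}^{(1)} = 0.006863 + (0.006863 − 0.004115)/3 = 0.007779
T_{2}^{(2)} = 0.007779 + (0.007779 − 0.008000)/15 = 0.007764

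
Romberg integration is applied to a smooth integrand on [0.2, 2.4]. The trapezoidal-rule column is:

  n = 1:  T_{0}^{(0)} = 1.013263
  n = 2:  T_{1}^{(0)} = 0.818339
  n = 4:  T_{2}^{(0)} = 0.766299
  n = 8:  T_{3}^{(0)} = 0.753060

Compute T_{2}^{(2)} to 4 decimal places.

0.7487

Richardson extrapolation on the trapezoidal column (denominator 4−1=3):
T_{1}^{(1)} = (4·0.818339 − 1.013263) / 3 = 0.753364
T_{2}^{(1)} = (4·0.766299 − 0.818339) / 3 = 0.748952
T_{2}^{(2)} = 0.748952 + (0.748952 − 0.753364)/15 = 0.748658
(Column j=1 coincides with Simpson's rule on the same nodes.)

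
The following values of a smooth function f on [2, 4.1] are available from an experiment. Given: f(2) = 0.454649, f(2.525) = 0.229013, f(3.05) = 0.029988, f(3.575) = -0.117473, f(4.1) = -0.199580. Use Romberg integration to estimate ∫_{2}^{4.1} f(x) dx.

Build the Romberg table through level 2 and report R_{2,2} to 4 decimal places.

R_{0,0} (trapezoid, 1 panel, h=2.1000): 0.267822
R_{1,0} (trapezoid, 2 panels, h=1.0500): 0.165399
R_{2,0} (trapezoid, 4 panels, h=0.5250): 0.141258
R_{1,1} = 0.165399 + (0.165399 − 0.267822)/3 = 0.131258
R_{2,1} = 0.141258 + (0.141258 − 0.165399)/3 = 0.133211
R_{2,2} = 0.133211 + (0.133211 − 0.131258)/15 = 0.133341

0.1333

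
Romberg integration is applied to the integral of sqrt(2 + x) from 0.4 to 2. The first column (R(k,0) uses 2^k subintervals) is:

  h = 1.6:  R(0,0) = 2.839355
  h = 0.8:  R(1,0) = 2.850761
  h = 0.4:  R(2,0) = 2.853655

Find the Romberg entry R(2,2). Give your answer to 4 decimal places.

2.8546

Richardson extrapolation on the trapezoidal column (denominator 4−1=3):
R(1,1) = (4·2.850761 − 2.839355) / 3 = 2.854563
R(2,1) = 2.853655 + (2.853655 − 2.850761)/3 = 2.854620
R(2,2) = 2.854620 + (2.854620 − 2.854563)/15 = 2.854624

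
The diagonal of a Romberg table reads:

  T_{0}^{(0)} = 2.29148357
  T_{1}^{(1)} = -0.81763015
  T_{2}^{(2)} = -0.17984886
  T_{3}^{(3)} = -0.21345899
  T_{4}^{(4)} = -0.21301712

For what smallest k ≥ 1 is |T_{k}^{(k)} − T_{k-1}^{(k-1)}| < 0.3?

|T_{1}^{(1)} − T_{0}^{(0)}| = 3.10911372 ≥ 0.3
|T_{2}^{(2)} − T_{1}^{(1)}| = 0.63778129 ≥ 0.3
|T_{3}^{(3)} − T_{2}^{(2)}| = 0.03361013 < 0.3

k = 3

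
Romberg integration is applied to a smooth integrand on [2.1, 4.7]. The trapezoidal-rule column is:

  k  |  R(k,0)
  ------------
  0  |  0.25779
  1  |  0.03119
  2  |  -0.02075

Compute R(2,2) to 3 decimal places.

-0.038

Richardson extrapolation on the trapezoidal column (denominator 4−1=3):
R(1,1) = 0.03119 + (0.03119 − 0.25779)/3 = -0.04434
R(2,1) = -0.02075 + (-0.02075 − 0.03119)/3 = -0.03806
R(2,2) = (16·(-0.03806) − (-0.04434)) / 15 = -0.03764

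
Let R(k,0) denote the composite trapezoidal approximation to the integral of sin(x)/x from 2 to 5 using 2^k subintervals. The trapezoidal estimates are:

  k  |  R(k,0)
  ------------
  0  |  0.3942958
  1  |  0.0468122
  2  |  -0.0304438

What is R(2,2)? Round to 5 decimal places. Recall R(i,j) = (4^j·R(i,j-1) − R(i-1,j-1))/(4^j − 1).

Richardson extrapolation on the trapezoidal column (denominator 4−1=3):
R(1,1) = (4·0.0468122 − 0.3942958) / 3 = -0.0690157
R(2,1) = -0.0304438 + (-0.0304438 − 0.0468122)/3 = -0.0561958
R(2,2) = (16·(-0.0561958) − (-0.0690157)) / 15 = -0.0553411
(Column j=1 coincides with Simpson's rule on the same nodes.)

-0.05534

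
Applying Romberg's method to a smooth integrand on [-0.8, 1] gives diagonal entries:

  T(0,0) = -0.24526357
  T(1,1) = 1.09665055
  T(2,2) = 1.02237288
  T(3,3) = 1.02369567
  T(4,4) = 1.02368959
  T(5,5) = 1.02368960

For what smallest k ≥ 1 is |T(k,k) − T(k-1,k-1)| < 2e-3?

k = 3

|T(1,1) − T(0,0)| = 1.34191412 ≥ 2e-3
|T(2,2) − T(1,1)| = 0.07427767 ≥ 2e-3
|T(3,3) − T(2,2)| = 0.00132279 < 2e-3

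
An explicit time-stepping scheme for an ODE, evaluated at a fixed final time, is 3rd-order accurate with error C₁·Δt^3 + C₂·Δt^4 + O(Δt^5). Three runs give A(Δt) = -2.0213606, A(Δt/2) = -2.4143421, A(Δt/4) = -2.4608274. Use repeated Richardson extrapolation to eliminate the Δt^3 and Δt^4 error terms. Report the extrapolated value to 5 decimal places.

First eliminate the Δt^3 term (factor 2^3 = 8):
  B₁ = (8·(-2.4143421) − (-2.0213606))/7 = -2.4704823
  B₂ = (8·(-2.4608274) − (-2.4143421))/7 = -2.4674682
Then eliminate the Δt^4 term (factor 2^4 = 16):
  (16·(-2.4674682) − (-2.4704823))/15 = -2.4672673

-2.46727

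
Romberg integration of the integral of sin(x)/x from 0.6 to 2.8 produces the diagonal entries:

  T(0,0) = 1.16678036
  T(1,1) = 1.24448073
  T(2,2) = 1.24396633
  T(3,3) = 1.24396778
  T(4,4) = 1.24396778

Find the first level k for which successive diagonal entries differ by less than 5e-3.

|T(1,1) − T(0,0)| = 0.07770037 ≥ 5e-3
|T(2,2) − T(1,1)| = 0.00051440 < 5e-3

k = 2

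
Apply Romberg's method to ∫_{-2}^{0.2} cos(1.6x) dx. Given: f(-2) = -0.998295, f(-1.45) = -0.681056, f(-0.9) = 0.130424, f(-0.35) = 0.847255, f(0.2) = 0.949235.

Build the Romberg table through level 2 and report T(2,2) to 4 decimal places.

T(0,0) (trapezoid, 1 panel, h=2.2000): -0.053966
T(1,0) (trapezoid, 2 panels, h=1.1000): 0.116483
T(2,0) (trapezoid, 4 panels, h=0.5500): 0.149651
T(1,1) = 0.116483 + (0.116483 − (-0.053966))/3 = 0.173299
T(2,1) = 0.149651 + (0.149651 − 0.116483)/3 = 0.160707
T(2,2) = 0.160707 + (0.160707 − 0.173299)/15 = 0.159868

0.1599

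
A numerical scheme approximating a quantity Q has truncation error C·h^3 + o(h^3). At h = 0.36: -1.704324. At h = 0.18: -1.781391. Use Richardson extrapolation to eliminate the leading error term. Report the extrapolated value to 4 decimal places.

-1.7924

The leading error scales as h^3; refining by a factor of 2 reduces it by 2^3 = 8.
Extrapolated value = (8·A(h/2) − A(h)) / (8 − 1)
= (8·(-1.781391) − (-1.704324)) / 7
= -12.546804 / 7 = -1.792401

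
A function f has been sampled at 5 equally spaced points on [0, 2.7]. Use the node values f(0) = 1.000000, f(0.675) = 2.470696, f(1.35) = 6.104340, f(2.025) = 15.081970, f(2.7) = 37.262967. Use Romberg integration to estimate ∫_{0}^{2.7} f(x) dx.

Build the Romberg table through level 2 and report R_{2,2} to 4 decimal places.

27.0833

R_{0,0} (trapezoid, 1 panel, h=2.7000): 51.655005
R_{1,0} (trapezoid, 2 panels, h=1.3500): 34.068362
R_{2,0} (trapezoid, 4 panels, h=0.6750): 28.882230
R_{1,1} = 34.068362 + (34.068362 − 51.655005)/3 = 28.206148
R_{2,1} = 28.882230 + (28.882230 − 34.068362)/3 = 27.153519
R_{2,2} = 27.153519 + (27.153519 − 28.206148)/15 = 27.083344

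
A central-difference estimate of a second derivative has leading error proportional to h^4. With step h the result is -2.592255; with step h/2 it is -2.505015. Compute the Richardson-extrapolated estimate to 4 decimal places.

Extrapolated value = (16·A(h/2) − A(h)) / (16 − 1)
= (16·(-2.505015) − (-2.592255)) / 15
= -37.487985 / 15 = -2.499199

-2.4992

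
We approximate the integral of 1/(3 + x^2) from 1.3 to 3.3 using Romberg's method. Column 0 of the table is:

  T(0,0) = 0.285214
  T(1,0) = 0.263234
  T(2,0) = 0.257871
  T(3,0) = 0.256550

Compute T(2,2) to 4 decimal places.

Richardson extrapolation on the trapezoidal column (denominator 4−1=3):
T(1,1) = 0.263234 + (0.263234 − 0.285214)/3 = 0.255907
T(2,1) = (4·0.257871 − 0.263234) / 3 = 0.256083
T(2,2) = 0.256083 + (0.256083 − 0.255907)/15 = 0.256095

0.2561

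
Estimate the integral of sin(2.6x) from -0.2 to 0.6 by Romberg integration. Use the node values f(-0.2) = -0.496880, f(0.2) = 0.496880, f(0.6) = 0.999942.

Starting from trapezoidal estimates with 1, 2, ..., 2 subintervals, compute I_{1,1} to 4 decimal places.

I_{0,0} (trapezoid, 1 panel, h=0.8000): 0.201225
I_{1,0} (trapezoid, 2 panels, h=0.4000): 0.299364
I_{1,1} = 0.299364 + (0.299364 − 0.201225)/3 = 0.332077

0.3321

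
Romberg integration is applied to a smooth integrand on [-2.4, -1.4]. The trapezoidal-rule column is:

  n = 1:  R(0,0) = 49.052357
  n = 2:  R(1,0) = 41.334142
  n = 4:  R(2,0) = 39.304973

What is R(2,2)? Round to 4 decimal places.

Richardson extrapolation on the trapezoidal column (denominator 4−1=3):
R(1,1) = 41.334142 + (41.334142 − 49.052357)/3 = 38.761404
R(2,1) = 39.304973 + (39.304973 − 41.334142)/3 = 38.628583
R(2,2) = (16·38.628583 − 38.761404) / 15 = 38.619728

38.6197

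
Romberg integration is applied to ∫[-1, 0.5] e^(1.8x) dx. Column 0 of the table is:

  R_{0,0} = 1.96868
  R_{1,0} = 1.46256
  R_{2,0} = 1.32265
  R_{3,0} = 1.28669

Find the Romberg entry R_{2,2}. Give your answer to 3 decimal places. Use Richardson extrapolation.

R_{1,1} = 1.46256 + (1.46256 − 1.96868)/3 = 1.29385
R_{2,1} = 1.32265 + (1.32265 − 1.46256)/3 = 1.27601
R_{2,2} = 1.27601 + (1.27601 − 1.29385)/15 = 1.27482
(Column j=1 coincides with Simpson's rule on the same nodes.)

1.275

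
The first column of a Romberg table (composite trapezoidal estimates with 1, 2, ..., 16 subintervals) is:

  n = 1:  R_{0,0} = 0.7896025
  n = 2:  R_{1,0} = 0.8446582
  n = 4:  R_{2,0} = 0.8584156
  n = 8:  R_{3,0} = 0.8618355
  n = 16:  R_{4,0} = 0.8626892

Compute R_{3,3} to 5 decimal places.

Richardson extrapolation on the trapezoidal column (denominator 4−1=3):
R_{1,1} = (4·0.8446582 − 0.7896025) / 3 = 0.8630101
R_{2,1} = 0.8584156 + (0.8584156 − 0.8446582)/3 = 0.8630014
R_{3,1} = 0.8618355 + (0.8618355 − 0.8584156)/3 = 0.8629755
R_{2,2} = 0.8630014 + (0.8630014 − 0.8630101)/15 = 0.8630008
R_{3,2} = 0.8629755 + (0.8629755 − 0.8630014)/15 = 0.8629738
R_{3,3} = (64·0.8629738 − 0.8630008) / 63 = 0.8629734

0.86297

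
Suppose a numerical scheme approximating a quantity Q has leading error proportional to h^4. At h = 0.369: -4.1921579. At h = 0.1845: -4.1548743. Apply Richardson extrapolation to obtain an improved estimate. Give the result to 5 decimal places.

The leading error scales as h^4; refining by a factor of 2 reduces it by 2^4 = 16.
Extrapolated value = (16·A(h/2) − A(h)) / (16 − 1)
= (16·(-4.1548743) − (-4.1921579)) / 15
= -62.2858309 / 15 = -4.1523887

-4.15239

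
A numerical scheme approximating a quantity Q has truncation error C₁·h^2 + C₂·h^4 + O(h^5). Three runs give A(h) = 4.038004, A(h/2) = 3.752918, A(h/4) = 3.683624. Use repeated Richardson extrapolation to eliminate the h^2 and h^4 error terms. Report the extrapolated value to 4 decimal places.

First eliminate the h^2 term (factor 2^2 = 4):
  B₁ = (4·3.752918 − 4.038004)/3 = 3.657889
  B₂ = (4·3.683624 − 3.752918)/3 = 3.660526
Then eliminate the h^4 term (factor 2^4 = 16):
  (16·3.660526 − 3.657889)/15 = 3.660702

3.6607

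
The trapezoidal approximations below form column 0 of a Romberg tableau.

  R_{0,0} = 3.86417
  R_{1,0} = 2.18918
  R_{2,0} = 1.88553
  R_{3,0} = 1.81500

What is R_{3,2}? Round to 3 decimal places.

1.792

R_{2,1} = (4·1.88553 − 2.18918) / 3 = 1.78431
R_{3,1} = 1.81500 + (1.81500 − 1.88553)/3 = 1.79149
R_{3,2} = 1.79149 + (1.79149 − 1.78431)/15 = 1.79197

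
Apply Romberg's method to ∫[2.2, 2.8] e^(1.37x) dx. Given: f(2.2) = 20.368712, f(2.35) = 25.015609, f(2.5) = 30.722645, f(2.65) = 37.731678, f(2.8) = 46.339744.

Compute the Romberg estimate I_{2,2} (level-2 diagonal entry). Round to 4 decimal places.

18.9570

I_{0,0} (trapezoid, 1 panel, h=0.6000): 20.012537
I_{1,0} (trapezoid, 2 panels, h=0.3000): 19.223062
I_{2,0} (trapezoid, 4 panels, h=0.1500): 19.023624
I_{1,1} = 19.223062 + (19.223062 − 20.012537)/3 = 18.959904
I_{2,1} = 19.023624 + (19.023624 − 19.223062)/3 = 18.957145
I_{2,2} = 18.957145 + (18.957145 − 18.959904)/15 = 18.956961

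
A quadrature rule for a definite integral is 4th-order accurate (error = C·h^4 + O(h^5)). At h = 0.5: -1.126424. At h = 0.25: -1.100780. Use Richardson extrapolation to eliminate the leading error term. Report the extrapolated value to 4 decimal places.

Extrapolated value = (16·A(h/2) − A(h)) / (16 − 1)
= (16·(-1.100780) − (-1.126424)) / 15
= -16.486056 / 15 = -1.099070

-1.0991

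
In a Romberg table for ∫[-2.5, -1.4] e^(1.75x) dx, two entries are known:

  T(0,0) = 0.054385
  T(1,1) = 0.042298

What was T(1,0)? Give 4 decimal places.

0.0453

From T(1,1) = (4·T(1,0) − T(0,0))/3, solve for T(1,0):
4·T(1,0) = 3·0.042298 + 0.054385 = 0.181279
T(1,0) = 0.045320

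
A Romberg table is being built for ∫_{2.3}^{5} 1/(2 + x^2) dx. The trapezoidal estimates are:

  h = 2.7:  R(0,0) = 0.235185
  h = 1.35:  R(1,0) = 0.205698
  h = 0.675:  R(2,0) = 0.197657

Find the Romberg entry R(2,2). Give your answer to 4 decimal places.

0.1949

Richardson extrapolation on the trapezoidal column (denominator 4−1=3):
R(1,1) = (4·0.205698 − 0.235185) / 3 = 0.195869
R(2,1) = 0.197657 + (0.197657 − 0.205698)/3 = 0.194977
R(2,2) = 0.194977 + (0.194977 − 0.195869)/15 = 0.194918
(Column j=1 coincides with Simpson's rule on the same nodes.)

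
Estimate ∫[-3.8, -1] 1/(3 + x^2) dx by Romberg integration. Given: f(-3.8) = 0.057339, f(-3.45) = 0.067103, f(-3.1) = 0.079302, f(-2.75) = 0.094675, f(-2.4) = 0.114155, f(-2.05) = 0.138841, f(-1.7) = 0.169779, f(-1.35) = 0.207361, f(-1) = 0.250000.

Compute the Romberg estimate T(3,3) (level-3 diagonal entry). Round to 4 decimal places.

0.3577

T(0,0) (trapezoid, 1 panel, h=2.8000): 0.430275
T(1,0) (trapezoid, 2 panels, h=1.4000): 0.374954
T(2,0) (trapezoid, 4 panels, h=0.7000): 0.361834
T(3,0) (trapezoid, 8 panels, h=0.3500): 0.358710
T(1,1) = 0.374954 + (0.374954 − 0.430275)/3 = 0.356514
T(2,1) = 0.361834 + (0.361834 − 0.374954)/3 = 0.357461
T(3,1) = 0.358710 + (0.358710 − 0.361834)/3 = 0.357669
T(2,2) = 0.357461 + (0.357461 − 0.356514)/15 = 0.357524
T(3,2) = 0.357669 + (0.357669 − 0.357461)/15 = 0.357683
T(3,3) = 0.357683 + (0.357683 − 0.357524)/63 = 0.357686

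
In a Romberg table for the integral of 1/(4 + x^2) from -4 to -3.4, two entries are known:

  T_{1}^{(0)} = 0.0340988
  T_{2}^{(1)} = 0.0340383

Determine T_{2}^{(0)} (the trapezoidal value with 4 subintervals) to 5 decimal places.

From T_{2}^{(1)} = (4·T_{2}^{(0)} − T_{1}^{(0)})/3, solve for T_{2}^{(0)}:
4·T_{2}^{(0)} = 3·0.0340383 + 0.0340988 = 0.1362137
T_{2}^{(0)} = 0.0340534

0.03405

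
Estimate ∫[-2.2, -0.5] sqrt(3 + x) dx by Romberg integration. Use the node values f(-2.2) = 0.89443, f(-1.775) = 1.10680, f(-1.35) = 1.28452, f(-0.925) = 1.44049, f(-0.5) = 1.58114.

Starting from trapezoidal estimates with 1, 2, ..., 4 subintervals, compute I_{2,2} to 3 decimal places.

I_{0,0} (trapezoid, 1 panel, h=1.7000): 2.10423
I_{1,0} (trapezoid, 2 panels, h=0.8500): 2.14396
I_{2,0} (trapezoid, 4 panels, h=0.4250): 2.15458
I_{1,1} = 2.14396 + (2.14396 − 2.10423)/3 = 2.15720
I_{2,1} = 2.15458 + (2.15458 − 2.14396)/3 = 2.15812
I_{2,2} = 2.15812 + (2.15812 − 2.15720)/15 = 2.15818

2.158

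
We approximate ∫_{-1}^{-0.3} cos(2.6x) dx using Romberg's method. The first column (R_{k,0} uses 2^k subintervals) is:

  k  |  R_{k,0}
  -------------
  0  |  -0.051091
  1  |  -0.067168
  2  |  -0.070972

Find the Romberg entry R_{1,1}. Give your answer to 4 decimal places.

-0.0725

R_{1,1} = -0.067168 + (-0.067168 − (-0.051091))/3 = -0.072527
(Column j=1 coincides with Simpson's rule on the same nodes.)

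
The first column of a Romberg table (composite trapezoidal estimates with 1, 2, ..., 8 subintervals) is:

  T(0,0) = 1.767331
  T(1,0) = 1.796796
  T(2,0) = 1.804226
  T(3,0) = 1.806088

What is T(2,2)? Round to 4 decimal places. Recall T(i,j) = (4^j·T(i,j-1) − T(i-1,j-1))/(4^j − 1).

1.8067

T(1,1) = (4·1.796796 − 1.767331) / 3 = 1.806618
T(2,1) = (4·1.804226 − 1.796796) / 3 = 1.806703
T(2,2) = 1.806703 + (1.806703 − 1.806618)/15 = 1.806709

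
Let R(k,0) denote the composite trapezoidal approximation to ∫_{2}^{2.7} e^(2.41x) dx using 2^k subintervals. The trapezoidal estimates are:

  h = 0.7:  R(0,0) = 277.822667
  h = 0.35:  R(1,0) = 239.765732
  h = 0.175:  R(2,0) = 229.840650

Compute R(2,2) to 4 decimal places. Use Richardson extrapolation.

226.4958

Richardson extrapolation on the trapezoidal column (denominator 4−1=3):
R(1,1) = (4·239.765732 − 277.822667) / 3 = 227.080087
R(2,1) = (4·229.840650 − 239.765732) / 3 = 226.532289
R(2,2) = (16·226.532289 − 227.080087) / 15 = 226.495769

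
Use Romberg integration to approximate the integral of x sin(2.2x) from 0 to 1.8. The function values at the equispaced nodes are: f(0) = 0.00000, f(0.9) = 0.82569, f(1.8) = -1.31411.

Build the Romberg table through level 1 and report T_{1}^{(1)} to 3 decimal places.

T_{0}^{(0)} (trapezoid, 1 panel, h=1.8000): -1.18270
T_{1}^{(0)} (trapezoid, 2 panels, h=0.9000): 0.15177
T_{1}^{(1)} = 0.15177 + (0.15177 − (-1.18270))/3 = 0.59659

0.597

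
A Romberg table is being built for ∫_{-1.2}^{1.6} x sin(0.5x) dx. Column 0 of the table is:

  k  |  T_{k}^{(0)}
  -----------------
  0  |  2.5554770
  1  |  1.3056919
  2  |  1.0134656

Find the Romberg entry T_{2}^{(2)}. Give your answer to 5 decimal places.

0.91785

T_{1}^{(1)} = (4·1.3056919 − 2.5554770) / 3 = 0.8890969
T_{2}^{(1)} = 1.0134656 + (1.0134656 − 1.3056919)/3 = 0.9160568
T_{2}^{(2)} = (16·0.9160568 − 0.8890969) / 15 = 0.9178541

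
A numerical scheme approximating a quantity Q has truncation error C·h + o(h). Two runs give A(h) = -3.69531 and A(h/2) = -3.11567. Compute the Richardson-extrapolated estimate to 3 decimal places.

-2.536

The leading error scales as h; refining by a factor of 2 reduces it by 2^1 = 2.
Extrapolated value = (2·A(h/2) − A(h)) / (2 − 1)
= (2·(-3.11567) − (-3.69531)) / 1
= -2.53603 / 1 = -2.53603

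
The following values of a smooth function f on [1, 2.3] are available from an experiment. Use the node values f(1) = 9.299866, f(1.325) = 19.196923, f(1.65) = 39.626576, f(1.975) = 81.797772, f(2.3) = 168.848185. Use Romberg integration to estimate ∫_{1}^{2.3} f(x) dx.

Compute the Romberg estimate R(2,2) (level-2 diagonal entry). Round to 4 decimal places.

R(0,0) (trapezoid, 1 panel, h=1.3000): 115.796233
R(1,0) (trapezoid, 2 panels, h=0.6500): 83.655391
R(2,0) (trapezoid, 4 panels, h=0.3250): 74.650971
R(1,1) = 83.655391 + (83.655391 − 115.796233)/3 = 72.941777
R(2,1) = 74.650971 + (74.650971 − 83.655391)/3 = 71.649498
R(2,2) = 71.649498 + (71.649498 − 72.941777)/15 = 71.563346

71.5633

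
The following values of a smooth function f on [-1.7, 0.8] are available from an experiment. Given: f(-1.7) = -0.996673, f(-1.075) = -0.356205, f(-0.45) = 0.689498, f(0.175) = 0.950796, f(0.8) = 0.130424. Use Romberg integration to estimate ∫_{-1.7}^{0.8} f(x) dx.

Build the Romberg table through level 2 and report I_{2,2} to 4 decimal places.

0.5899

I_{0,0} (trapezoid, 1 panel, h=2.5000): -1.082811
I_{1,0} (trapezoid, 2 panels, h=1.2500): 0.320467
I_{2,0} (trapezoid, 4 panels, h=0.6250): 0.531853
I_{1,1} = 0.320467 + (0.320467 − (-1.082811))/3 = 0.788226
I_{2,1} = 0.531853 + (0.531853 − 0.320467)/3 = 0.602315
I_{2,2} = 0.602315 + (0.602315 − 0.788226)/15 = 0.589921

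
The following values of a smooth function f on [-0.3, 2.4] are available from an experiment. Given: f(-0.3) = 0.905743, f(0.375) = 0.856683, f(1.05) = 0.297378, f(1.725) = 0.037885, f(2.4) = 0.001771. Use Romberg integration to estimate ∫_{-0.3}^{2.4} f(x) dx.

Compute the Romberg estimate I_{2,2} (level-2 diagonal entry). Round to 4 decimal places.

1.1564

I_{0,0} (trapezoid, 1 panel, h=2.7000): 1.225144
I_{1,0} (trapezoid, 2 panels, h=1.3500): 1.014032
I_{2,0} (trapezoid, 4 panels, h=0.6750): 1.110850
I_{1,1} = 1.014032 + (1.014032 − 1.225144)/3 = 0.943661
I_{2,1} = 1.110850 + (1.110850 − 1.014032)/3 = 1.143123
I_{2,2} = 1.143123 + (1.143123 − 0.943661)/15 = 1.156420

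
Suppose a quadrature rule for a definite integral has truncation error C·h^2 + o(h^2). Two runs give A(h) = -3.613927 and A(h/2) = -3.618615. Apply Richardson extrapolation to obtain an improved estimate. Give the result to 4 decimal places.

-3.6202

Extrapolated value = (4·A(h/2) − A(h)) / (4 − 1)
= (4·(-3.618615) − (-3.613927)) / 3
= -10.860533 / 3 = -3.620178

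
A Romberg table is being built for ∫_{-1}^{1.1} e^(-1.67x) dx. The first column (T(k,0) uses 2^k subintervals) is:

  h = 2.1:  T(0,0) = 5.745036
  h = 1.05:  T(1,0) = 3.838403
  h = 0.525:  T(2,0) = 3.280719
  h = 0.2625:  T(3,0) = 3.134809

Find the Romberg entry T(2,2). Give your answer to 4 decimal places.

Richardson extrapolation on the trapezoidal column (denominator 4−1=3):
T(1,1) = (4·3.838403 − 5.745036) / 3 = 3.202859
T(2,1) = (4·3.280719 − 3.838403) / 3 = 3.094824
T(2,2) = (16·3.094824 − 3.202859) / 15 = 3.087622

3.0876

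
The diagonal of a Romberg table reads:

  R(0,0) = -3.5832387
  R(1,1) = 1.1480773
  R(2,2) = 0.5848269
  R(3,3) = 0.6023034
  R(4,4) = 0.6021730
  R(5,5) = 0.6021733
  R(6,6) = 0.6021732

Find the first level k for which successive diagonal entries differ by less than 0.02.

k = 3

|R(1,1) − R(0,0)| = 4.7313160 ≥ 0.02
|R(2,2) − R(1,1)| = 0.5632504 ≥ 0.02
|R(3,3) − R(2,2)| = 0.0174765 < 0.02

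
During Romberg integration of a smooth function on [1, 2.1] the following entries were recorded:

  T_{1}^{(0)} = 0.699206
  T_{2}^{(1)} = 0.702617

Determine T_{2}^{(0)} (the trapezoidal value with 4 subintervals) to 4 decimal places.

0.7018

From T_{2}^{(1)} = (4·T_{2}^{(0)} − T_{1}^{(0)})/3, solve for T_{2}^{(0)}:
4·T_{2}^{(0)} = 3·0.702617 + 0.699206 = 2.807057
T_{2}^{(0)} = 0.701764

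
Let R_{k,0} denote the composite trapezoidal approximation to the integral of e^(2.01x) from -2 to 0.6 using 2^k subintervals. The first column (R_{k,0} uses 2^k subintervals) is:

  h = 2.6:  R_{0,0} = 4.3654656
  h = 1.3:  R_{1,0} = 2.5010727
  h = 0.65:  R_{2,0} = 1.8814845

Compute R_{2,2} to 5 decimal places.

Richardson extrapolation on the trapezoidal column (denominator 4−1=3):
R_{1,1} = 2.5010727 + (2.5010727 − 4.3654656)/3 = 1.8796084
R_{2,1} = 1.8814845 + (1.8814845 − 2.5010727)/3 = 1.6749551
R_{2,2} = (16·1.6749551 − 1.8796084) / 15 = 1.6613115

1.66131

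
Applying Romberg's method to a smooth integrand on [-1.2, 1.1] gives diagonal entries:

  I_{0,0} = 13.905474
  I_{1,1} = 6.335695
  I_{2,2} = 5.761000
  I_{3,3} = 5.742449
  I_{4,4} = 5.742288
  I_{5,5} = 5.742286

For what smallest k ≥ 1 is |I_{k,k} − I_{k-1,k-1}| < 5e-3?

|I_{1,1} − I_{0,0}| = 7.569779 ≥ 5e-3
|I_{2,2} − I_{1,1}| = 0.574695 ≥ 5e-3
|I_{3,3} − I_{2,2}| = 0.018551 ≥ 5e-3
|I_{4,4} − I_{3,3}| = 0.000161 < 5e-3

k = 4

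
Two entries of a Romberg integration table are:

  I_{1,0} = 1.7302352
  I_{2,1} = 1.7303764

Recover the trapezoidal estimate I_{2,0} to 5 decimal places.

1.73034

From I_{2,1} = (4·I_{2,0} − I_{1,0})/3, solve for I_{2,0}:
4·I_{2,0} = 3·1.7303764 + 1.7302352 = 6.9213644
I_{2,0} = 1.7303411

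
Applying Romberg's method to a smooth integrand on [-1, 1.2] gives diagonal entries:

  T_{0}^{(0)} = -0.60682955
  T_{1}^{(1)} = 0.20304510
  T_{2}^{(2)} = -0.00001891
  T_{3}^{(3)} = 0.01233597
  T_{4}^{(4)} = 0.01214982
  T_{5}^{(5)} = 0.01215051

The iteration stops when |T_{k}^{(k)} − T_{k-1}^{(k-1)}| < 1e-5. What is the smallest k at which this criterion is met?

k = 5

|T_{1}^{(1)} − T_{0}^{(0)}| = 0.80987465 ≥ 1e-5
|T_{2}^{(2)} − T_{1}^{(1)}| = 0.20306401 ≥ 1e-5
|T_{3}^{(3)} − T_{2}^{(2)}| = 0.01235488 ≥ 1e-5
|T_{4}^{(4)} − T_{3}^{(3)}| = 0.00018615 ≥ 1e-5
|T_{5}^{(5)} − T_{4}^{(4)}| = 0.00000069 < 1e-5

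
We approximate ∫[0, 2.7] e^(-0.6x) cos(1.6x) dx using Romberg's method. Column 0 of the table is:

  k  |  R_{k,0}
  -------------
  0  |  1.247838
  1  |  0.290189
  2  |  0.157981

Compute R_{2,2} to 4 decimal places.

0.1234

Richardson extrapolation on the trapezoidal column (denominator 4−1=3):
R_{1,1} = 0.290189 + (0.290189 − 1.247838)/3 = -0.029027
R_{2,1} = (4·0.157981 − 0.290189) / 3 = 0.113912
R_{2,2} = (16·0.113912 − (-0.029027)) / 15 = 0.123441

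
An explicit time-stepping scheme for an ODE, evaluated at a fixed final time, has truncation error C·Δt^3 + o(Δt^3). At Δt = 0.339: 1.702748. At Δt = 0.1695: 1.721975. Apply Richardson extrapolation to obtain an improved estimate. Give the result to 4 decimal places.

1.7247

Extrapolated value = (8·A(Δt/2) − A(Δt)) / (8 − 1)
= (8·1.721975 − 1.702748) / 7
= 12.073052 / 7 = 1.724722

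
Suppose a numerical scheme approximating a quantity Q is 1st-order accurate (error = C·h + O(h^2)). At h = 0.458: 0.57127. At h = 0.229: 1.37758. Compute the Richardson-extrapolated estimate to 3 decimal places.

2.184

Extrapolated value = (2·A(h/2) − A(h)) / (2 − 1)
= (2·1.37758 − 0.57127) / 1
= 2.18389 / 1 = 2.18389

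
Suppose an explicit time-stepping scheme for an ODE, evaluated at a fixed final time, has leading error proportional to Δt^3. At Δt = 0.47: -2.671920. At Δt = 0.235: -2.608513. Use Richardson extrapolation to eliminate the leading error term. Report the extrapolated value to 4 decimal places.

The leading error scales as Δt^3; refining by a factor of 2 reduces it by 2^3 = 8.
Extrapolated value = (8·A(Δt/2) − A(Δt)) / (8 − 1)
= (8·(-2.608513) − (-2.671920)) / 7
= -18.196184 / 7 = -2.599455

-2.5995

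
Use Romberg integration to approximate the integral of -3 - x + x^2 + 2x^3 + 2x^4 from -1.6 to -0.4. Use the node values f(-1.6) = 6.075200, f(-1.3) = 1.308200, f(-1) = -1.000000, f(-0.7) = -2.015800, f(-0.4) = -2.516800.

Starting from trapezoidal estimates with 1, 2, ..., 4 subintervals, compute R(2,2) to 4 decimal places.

-0.1298

R(0,0) (trapezoid, 1 panel, h=1.2000): 2.135040
R(1,0) (trapezoid, 2 panels, h=0.6000): 0.467520
R(2,0) (trapezoid, 4 panels, h=0.3000): 0.021480
R(1,1) = 0.467520 + (0.467520 − 2.135040)/3 = -0.088320
R(2,1) = 0.021480 + (0.021480 − 0.467520)/3 = -0.127200
R(2,2) = -0.127200 + (-0.127200 − (-0.088320))/15 = -0.129792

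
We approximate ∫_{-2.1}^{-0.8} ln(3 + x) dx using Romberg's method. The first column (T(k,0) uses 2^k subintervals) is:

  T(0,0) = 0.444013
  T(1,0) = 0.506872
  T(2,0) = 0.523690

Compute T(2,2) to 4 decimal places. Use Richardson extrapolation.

Richardson extrapolation on the trapezoidal column (denominator 4−1=3):
T(1,1) = (4·0.506872 − 0.444013) / 3 = 0.527825
T(2,1) = (4·0.523690 − 0.506872) / 3 = 0.529296
T(2,2) = 0.529296 + (0.529296 − 0.527825)/15 = 0.529394

0.5294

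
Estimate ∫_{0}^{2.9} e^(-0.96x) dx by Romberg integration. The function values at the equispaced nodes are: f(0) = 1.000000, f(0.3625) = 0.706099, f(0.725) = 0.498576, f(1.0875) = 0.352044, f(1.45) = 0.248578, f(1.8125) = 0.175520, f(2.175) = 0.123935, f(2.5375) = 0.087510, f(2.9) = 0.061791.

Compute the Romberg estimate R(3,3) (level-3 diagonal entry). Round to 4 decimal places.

R(0,0) (trapezoid, 1 panel, h=2.9000): 1.539597
R(1,0) (trapezoid, 2 panels, h=1.4500): 1.130237
R(2,0) (trapezoid, 4 panels, h=0.7250): 1.016439
R(3,0) (trapezoid, 8 panels, h=0.3625): 0.987145
R(1,1) = 1.130237 + (1.130237 − 1.539597)/3 = 0.993784
R(2,1) = 1.016439 + (1.016439 − 1.130237)/3 = 0.978506
R(3,1) = 0.987145 + (0.987145 − 1.016439)/3 = 0.977380
R(2,2) = 0.978506 + (0.978506 − 0.993784)/15 = 0.977487
R(3,2) = 0.977380 + (0.977380 − 0.978506)/15 = 0.977305
R(3,3) = 0.977305 + (0.977305 − 0.977487)/63 = 0.977302

0.9773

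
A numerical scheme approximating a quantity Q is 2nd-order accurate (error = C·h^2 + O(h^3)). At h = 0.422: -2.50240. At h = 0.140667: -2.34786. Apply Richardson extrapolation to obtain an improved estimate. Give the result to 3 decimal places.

-2.329

The leading error scales as h^2; refining by a factor of 3 reduces it by 3^2 = 9.
Extrapolated value = (9·A(h/3) − A(h)) / (9 − 1)
= (9·(-2.34786) − (-2.50240)) / 8
= -18.62834 / 8 = -2.32854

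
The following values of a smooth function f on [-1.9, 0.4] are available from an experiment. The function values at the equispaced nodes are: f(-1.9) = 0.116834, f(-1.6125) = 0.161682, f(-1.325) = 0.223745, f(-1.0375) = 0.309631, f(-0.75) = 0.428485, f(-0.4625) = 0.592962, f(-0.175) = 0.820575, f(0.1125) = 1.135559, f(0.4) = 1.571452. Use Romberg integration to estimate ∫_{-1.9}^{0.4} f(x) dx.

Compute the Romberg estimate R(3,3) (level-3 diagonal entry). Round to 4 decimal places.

1.2873

R(0,0) (trapezoid, 1 panel, h=2.3000): 1.941529
R(1,0) (trapezoid, 2 panels, h=1.1500): 1.463522
R(2,0) (trapezoid, 4 panels, h=0.5750): 1.332245
R(3,0) (trapezoid, 8 panels, h=0.2875): 1.298575
R(1,1) = 1.463522 + (1.463522 − 1.941529)/3 = 1.304186
R(2,1) = 1.332245 + (1.332245 − 1.463522)/3 = 1.288486
R(3,1) = 1.298575 + (1.298575 − 1.332245)/3 = 1.287352
R(2,2) = 1.288486 + (1.288486 − 1.304186)/15 = 1.287439
R(3,2) = 1.287352 + (1.287352 − 1.288486)/15 = 1.287276
R(3,3) = 1.287276 + (1.287276 − 1.287439)/63 = 1.287273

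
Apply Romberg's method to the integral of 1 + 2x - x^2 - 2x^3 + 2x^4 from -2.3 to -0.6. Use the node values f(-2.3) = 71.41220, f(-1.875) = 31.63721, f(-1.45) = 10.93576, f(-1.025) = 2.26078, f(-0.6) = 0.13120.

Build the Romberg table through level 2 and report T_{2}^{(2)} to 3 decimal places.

T_{0}^{(0)} (trapezoid, 1 panel, h=1.7000): 60.81189
T_{1}^{(0)} (trapezoid, 2 panels, h=0.8500): 39.70134
T_{2}^{(0)} (trapezoid, 4 panels, h=0.4250): 34.25732
T_{1}^{(1)} = 39.70134 + (39.70134 − 60.81189)/3 = 32.66449
T_{2}^{(1)} = 34.25732 + (34.25732 − 39.70134)/3 = 32.44265
T_{2}^{(2)} = 32.44265 + (32.44265 − 32.66449)/15 = 32.42786

32.428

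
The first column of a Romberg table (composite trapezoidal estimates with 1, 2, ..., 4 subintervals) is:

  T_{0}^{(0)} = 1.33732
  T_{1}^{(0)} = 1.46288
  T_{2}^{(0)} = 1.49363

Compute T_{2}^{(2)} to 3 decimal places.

T_{1}^{(1)} = 1.46288 + (1.46288 − 1.33732)/3 = 1.50473
T_{2}^{(1)} = (4·1.49363 − 1.46288) / 3 = 1.50388
T_{2}^{(2)} = 1.50388 + (1.50388 − 1.50473)/15 = 1.50382
(Column j=1 coincides with Simpson's rule on the same nodes.)

1.504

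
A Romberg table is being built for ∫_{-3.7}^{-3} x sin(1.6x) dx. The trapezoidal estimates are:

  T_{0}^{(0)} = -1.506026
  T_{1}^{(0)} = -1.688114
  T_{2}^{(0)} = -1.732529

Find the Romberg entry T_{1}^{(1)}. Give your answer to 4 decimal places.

T_{1}^{(1)} = -1.688114 + (-1.688114 − (-1.506026))/3 = -1.748810
(Column j=1 coincides with Simpson's rule on the same nodes.)

-1.7488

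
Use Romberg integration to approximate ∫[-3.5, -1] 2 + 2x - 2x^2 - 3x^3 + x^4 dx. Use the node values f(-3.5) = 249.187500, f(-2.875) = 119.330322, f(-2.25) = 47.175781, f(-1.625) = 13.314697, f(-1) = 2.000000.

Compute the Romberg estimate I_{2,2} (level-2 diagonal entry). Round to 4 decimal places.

I_{0,0} (trapezoid, 1 panel, h=2.5000): 313.984375
I_{1,0} (trapezoid, 2 panels, h=1.2500): 215.961914
I_{2,0} (trapezoid, 4 panels, h=0.6250): 190.884094
I_{1,1} = 215.961914 + (215.961914 − 313.984375)/3 = 183.287760
I_{2,1} = 190.884094 + (190.884094 − 215.961914)/3 = 182.524821
I_{2,2} = 182.524821 + (182.524821 − 183.287760)/15 = 182.473958

182.4740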